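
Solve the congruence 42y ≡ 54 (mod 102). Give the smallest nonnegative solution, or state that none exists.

gcd(102, 42) = 6  (102 = 2×42 + 18, 42 = 2×18 + 6, 18 = 3×6).
6 divides 54, so solutions exist.
Back-substituting, 42×(5) + 102×(-2) = 6.
So 42×(5) ≡ 6 (mod 102); multiply by 9: y ≡ 45 (mod 17).
Smallest nonnegative: y = 45 mod 17 = 11.

11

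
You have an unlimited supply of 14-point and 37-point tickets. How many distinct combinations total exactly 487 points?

Need nonnegative integers with 14j + 37k = 487.
gcd(14, 37) = 1, and 14·(8) + 37·(-3) = 1.
So (j₀, k₀) = (3896, -1461); general j = 3896 + 37t, k = -1461 - 14t.
j ≥ 0 ⇒ t ≥ -105; k ≥ 0 ⇒ t ≤ -105. That's 1 value of t.

1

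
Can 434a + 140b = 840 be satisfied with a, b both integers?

gcd(434, 140):
  434 = 3*140 + 14
  140 = 10*14
so gcd(434, 140) = 14.
14 divides 840, so integer solutions exist.

yes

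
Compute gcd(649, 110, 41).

gcd(649, 110) = 11.
gcd(11, 41) = 1.

1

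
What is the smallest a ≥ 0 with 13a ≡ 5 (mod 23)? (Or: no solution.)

11

gcd(23, 13) = 1  (23 = 1*13 + 10, 13 = 1*10 + 3, 10 = 3*3 + 1, 3 = 3*1).
1 divides 5, so solutions exist.
Back-substituting, 13*(-7) + 23*(4) = 1.
So 13*(-7) ≡ 1 (mod 23); multiply by 5: a ≡ -35 (mod 23).
Smallest nonnegative: a = -35 mod 23 = 11.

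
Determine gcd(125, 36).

gcd(125, 36):
  125 = 3*36 + 17
  36 = 2*17 + 2
  17 = 8*2 + 1
  2 = 2*1
so gcd(125, 36) = 1.

1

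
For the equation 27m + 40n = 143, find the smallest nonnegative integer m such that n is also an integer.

gcd(40, 27) = 1.
1 divides 143, so solutions exist.
By Bézout, 27·(3) + 40·(-2) = 1.
Scale by 143/1 = 143: (m₀, n₀) = (429, -286).
General solution: m = 429 + 40t, n = -286 - 27t for integer t.
m ≥ 0: smallest is 429 mod 40 = 29 (at t = -10), with n = -16.

29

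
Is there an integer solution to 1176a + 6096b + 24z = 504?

gcd(6096, 1176):
  6096 = 5*1176 + 216
  1176 = 5*216 + 96
  216 = 2*96 + 24
  96 = 4*24
so gcd(6096, 1176) = 24.
gcd(24, 24) = 24.
24 divides 504, so integer solutions exist.

yes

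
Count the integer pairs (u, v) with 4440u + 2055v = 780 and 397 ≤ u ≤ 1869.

gcd(4440, 2055):
  4440 = 2×2055 + 330
  2055 = 6×330 + 75
  330 = 4×75 + 30
  75 = 2×30 + 15
  30 = 2×15
so gcd(4440, 2055) = 15.
Back-substitute for Bézout coefficients:
  15 = 75 - 2×30
  ... = 4440×(-56) + 2055×(121)
Scale by 52: particular solution (-2912, 6292); reduce u mod 137: (102, -220).
General solution: u = 102 + 137t, v = -220 - 296t for integer t.
397 ≤ 102 + 137t ≤ 1869 gives t ∈ [3, 12], which is 10 values.

10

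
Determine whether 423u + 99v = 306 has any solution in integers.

gcd(423, 99):
  423 = 4·99 + 27
  99 = 3·27 + 18
  27 = 1·18 + 9
  18 = 2·9
so gcd(423, 99) = 9.
9 divides 306, so integer solutions exist.

yes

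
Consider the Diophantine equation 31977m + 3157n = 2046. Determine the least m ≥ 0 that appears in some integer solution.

gcd(31977, 3157) = 11  (31977 = 10·3157 + 407, 3157 = 7·407 + 308, 407 = 1·308 + 99, 308 = 3·99 + 11, 99 = 9·11).
11 divides 2046, so solutions exist.
Back-substituting, 31977·(-31) + 3157·(314) = 11.
Scale by 2046/11 = 186: (m₀, n₀) = (-5766, 58404).
General solution: m = -5766 + 287t, n = 58404 - 2907t for integer t.
m ≥ 0: smallest is -5766 mod 287 = 261 (at t = 21), with n = -2643.

261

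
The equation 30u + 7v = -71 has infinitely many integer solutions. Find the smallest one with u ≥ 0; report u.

3

gcd(30, 7):
  30 = 4*7 + 2
  7 = 3*2 + 1
  2 = 2*1
so gcd(30, 7) = 1.
1 divides -71, so solutions exist.
Back-substitute for Bézout coefficients:
  1 = 7 - 3*2
  ... = 30*(-3) + 7*(13)
Scale by -71/1 = -71: (u₀, v₀) = (213, -923).
General solution: u = 213 + 7t, v = -923 - 30t for integer t.
u ≥ 0: smallest is 213 mod 7 = 3 (at t = -30), with v = -23.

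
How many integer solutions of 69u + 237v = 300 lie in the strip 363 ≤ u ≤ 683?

5

gcd(237, 69) = 3  (237 = 3*69 + 30, 69 = 2*30 + 9, 30 = 3*9 + 3, 9 = 3*3).
Back-substituting, 69*(-24) + 237*(7) = 3.
Scale by 100: particular solution (-2400, 700); reduce u mod 79: (49, -13).
General solution: u = 49 + 79t, v = -13 - 23t for integer t.
363 ≤ 49 + 79t ≤ 683 gives t ∈ [4, 8], which is 5 values.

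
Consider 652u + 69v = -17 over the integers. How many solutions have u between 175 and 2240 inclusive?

30

gcd(652, 69) = 1  (652 = 9*69 + 31, 69 = 2*31 + 7, 31 = 4*7 + 3, 7 = 2*3 + 1, 3 = 3*1).
Back-substituting, 652*(-20) + 69*(189) = 1.
Scale by -17: particular solution (340, -3213); reduce u mod 69: (64, -605).
General solution: u = 64 + 69t, v = -605 - 652t for integer t.
175 ≤ 64 + 69t ≤ 2240 gives t ∈ [2, 31], which is 30 values.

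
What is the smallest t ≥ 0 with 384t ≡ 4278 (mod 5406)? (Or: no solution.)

gcd(5406, 384):
  5406 = 14·384 + 30
  384 = 12·30 + 24
  30 = 1·24 + 6
  24 = 4·6
so gcd(5406, 384) = 6.
6 divides 4278, so solutions exist.
Back-substitute for Bézout coefficients:
  6 = 30 - 1·24
  ... = 384·(-183) + 5406·(13)
So 384·(-183) ≡ 6 (mod 5406); multiply by 713: t ≡ -130479 (mod 901).
Smallest nonnegative: t = -130479 mod 901 = 166.

166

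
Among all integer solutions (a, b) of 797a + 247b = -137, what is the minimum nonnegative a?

gcd(797, 247):
  797 = 3×247 + 56
  247 = 4×56 + 23
  56 = 2×23 + 10
  23 = 2×10 + 3
  10 = 3×3 + 1
  3 = 3×1
so gcd(797, 247) = 1.
1 divides -137, so solutions exist.
Back-substitute for Bézout coefficients:
  1 = 10 - 3×3
  ... = 797×(75) + 247×(-242)
Scale by -137/1 = -137: (a₀, b₀) = (-10275, 33154).
General solution: a = -10275 + 247t, b = 33154 - 797t for integer t.
a ≥ 0: smallest is -10275 mod 247 = 99 (at t = 42), with b = -320.

99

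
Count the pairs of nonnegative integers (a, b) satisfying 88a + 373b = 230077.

7

gcd(373, 88) = 1  (373 = 4×88 + 21, 88 = 4×21 + 4, 21 = 5×4 + 1, 4 = 4×1).
Back-substituting, 88×(-89) + 373×(21) = 1.
Scale by 230077: one solution is (-20476853, 4831617). Reduce a mod 373: (101, 593).
General: a = 101 + 373t, b = 593 - 88t.
a ≥ 0 ⇒ t ≥ 0; b ≥ 0 ⇒ t ≤ 6. So t ∈ [0, 6]: 7 solutions.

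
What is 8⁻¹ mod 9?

8

gcd(9, 8) = 1  (9 = 1*8 + 1, 8 = 8*1).
Back-substituting, 8*(-1) + 9*(1) = 1.
So 8*-1 ≡ 1 (mod 9), and -1 mod 9 = 8.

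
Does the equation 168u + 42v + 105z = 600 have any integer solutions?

no

gcd(168, 42) = 42  (168 = 4·42).
gcd(42, 105) = 21.
21 does not divide 600 (remainder 12), so no integer solutions.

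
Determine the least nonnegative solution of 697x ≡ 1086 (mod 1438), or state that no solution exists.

16

gcd(1438, 697) = 1.
1 divides 1086, so solutions exist.
By Bézout, 697×(-621) + 1438×(301) = 1.
So 697×(-621) ≡ 1 (mod 1438); multiply by 1086: x ≡ -674406 (mod 1438).
Smallest nonnegative: x = -674406 mod 1438 = 16.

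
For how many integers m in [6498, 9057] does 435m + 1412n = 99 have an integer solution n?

1

gcd(1412, 435) = 1  (1412 = 3·435 + 107, 435 = 4·107 + 7, 107 = 15·7 + 2, 7 = 3·2 + 1, 2 = 2·1).
Back-substituting, 435·(607) + 1412·(-187) = 1.
Scale by 99: particular solution (60093, -18513); reduce m mod 1412: (789, -243).
General solution: m = 789 + 1412t, n = -243 - 435t for integer t.
6498 ≤ 789 + 1412t ≤ 9057 gives t ∈ [5, 5], which is 1 value.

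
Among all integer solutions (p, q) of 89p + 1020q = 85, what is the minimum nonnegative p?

425

gcd(1020, 89):
  1020 = 11·89 + 41
  89 = 2·41 + 7
  41 = 5·7 + 6
  7 = 1·6 + 1
  6 = 6·1
so gcd(1020, 89) = 1.
1 divides 85, so solutions exist.
Back-substitute for Bézout coefficients:
  1 = 7 - 1·6
  ... = 89·(149) + 1020·(-13)
Scale by 85/1 = 85: (p₀, q₀) = (12665, -1105).
General solution: p = 12665 + 1020t, q = -1105 - 89t for integer t.
p ≥ 0: smallest is 12665 mod 1020 = 425 (at t = -12), with q = -37.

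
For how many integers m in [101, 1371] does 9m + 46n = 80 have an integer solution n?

gcd(46, 9):
  46 = 5·9 + 1
  9 = 9·1
so gcd(46, 9) = 1.
Back-substitute for Bézout coefficients:
  1 = 46 - 5·9
  ... = 9·(-5) + 46·(1)
Scale by 80: particular solution (-400, 80); reduce m mod 46: (14, -1).
General solution: m = 14 + 46t, n = -1 - 9t for integer t.
101 ≤ 14 + 46t ≤ 1371 gives t ∈ [2, 29], which is 28 values.

28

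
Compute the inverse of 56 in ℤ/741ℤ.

gcd(741, 56) = 1.
By Bézout, 56·(-172) + 741·(13) = 1.
So 56·-172 ≡ 1 (mod 741), and -172 mod 741 = 569.

569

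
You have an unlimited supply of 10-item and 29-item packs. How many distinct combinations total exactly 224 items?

1

Need nonnegative integers with 10j + 29k = 224.
gcd(10, 29) = 1, and 10·(3) + 29·(-1) = 1.
So (j₀, k₀) = (672, -224); general j = 672 + 29t, k = -224 - 10t.
j ≥ 0 ⇒ t ≥ -23; k ≥ 0 ⇒ t ≤ -23. That's 1 value of t.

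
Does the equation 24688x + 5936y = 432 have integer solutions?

yes

gcd(24688, 5936) = 16  (24688 = 4×5936 + 944, 5936 = 6×944 + 272, 944 = 3×272 + 128, 272 = 2×128 + 16, 128 = 8×16).
16 divides 432, so integer solutions exist.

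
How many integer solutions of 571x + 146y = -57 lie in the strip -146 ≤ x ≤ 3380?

24

gcd(571, 146) = 1.
By Bézout, 571×(-45) + 146×(176) = 1.
Particular solution: (83, -325).
General solution: x = 83 + 146t, y = -325 - 571t for integer t.
-146 ≤ 83 + 146t ≤ 3380 gives t ∈ [-1, 22], which is 24 values.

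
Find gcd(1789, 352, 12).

1

gcd(1789, 352) = 1.
gcd(1, 12) = 1.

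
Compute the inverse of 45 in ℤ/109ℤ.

63

gcd(109, 45) = 1.
By Bézout, 45*(-46) + 109*(19) = 1.
So 45*-46 ≡ 1 (mod 109), and -46 mod 109 = 63.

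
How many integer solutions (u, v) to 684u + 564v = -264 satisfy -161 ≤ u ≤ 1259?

gcd(684, 564) = 12.
By Bézout, 684·(-14) + 564·(17) = 12.
Particular solution: (26, -32).
General solution: u = 26 + 47t, v = -32 - 57t for integer t.
-161 ≤ 26 + 47t ≤ 1259 gives t ∈ [-3, 26], which is 30 values.

30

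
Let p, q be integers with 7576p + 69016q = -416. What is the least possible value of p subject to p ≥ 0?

gcd(69016, 7576):
  69016 = 9×7576 + 832
  7576 = 9×832 + 88
  832 = 9×88 + 40
  88 = 2×40 + 8
  40 = 5×8
so gcd(69016, 7576) = 8.
8 divides -416, so solutions exist.
Back-substitute for Bézout coefficients:
  8 = 88 - 2×40
  ... = 7576×(1576) + 69016×(-173)
Scale by -416/8 = -52: (p₀, q₀) = (-81952, 8996).
General solution: p = -81952 + 8627t, q = 8996 - 947t for integer t.
p ≥ 0: smallest is -81952 mod 8627 = 4318 (at t = 10), with q = -474.

4318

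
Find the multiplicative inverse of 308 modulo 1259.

gcd(1259, 308) = 1.
By Bézout, 308·(233) + 1259·(-57) = 1.
So 308·233 ≡ 1 (mod 1259), and 233 mod 1259 = 233.

233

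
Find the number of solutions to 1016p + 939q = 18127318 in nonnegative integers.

19

gcd(1016, 939):
  1016 = 1·939 + 77
  939 = 12·77 + 15
  77 = 5·15 + 2
  15 = 7·2 + 1
  2 = 2·1
so gcd(1016, 939) = 1.
Back-substitute for Bézout coefficients:
  1 = 15 - 7·2
  ... = 1016·(-439) + 939·(475)
Scale by 18127318: one solution is (-7957892602, 8610476050). Reduce p mod 939: (938, 18290).
General: p = 938 + 939t, q = 18290 - 1016t.
p ≥ 0 ⇒ t ≥ 0; q ≥ 0 ⇒ t ≤ 18. So t ∈ [0, 18]: 19 solutions.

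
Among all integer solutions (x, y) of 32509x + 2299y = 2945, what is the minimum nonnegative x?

2

gcd(32509, 2299):
  32509 = 14×2299 + 323
  2299 = 7×323 + 38
  323 = 8×38 + 19
  38 = 2×19
so gcd(32509, 2299) = 19.
19 divides 2945, so solutions exist.
Back-substitute for Bézout coefficients:
  19 = 323 - 8×38
  ... = 32509×(57) + 2299×(-806)
Scale by 2945/19 = 155: (x₀, y₀) = (8835, -124930).
General solution: x = 8835 + 121t, y = -124930 - 1711t for integer t.
x ≥ 0: smallest is 8835 mod 121 = 2 (at t = -73), with y = -27.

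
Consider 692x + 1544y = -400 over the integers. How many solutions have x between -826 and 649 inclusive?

gcd(1544, 692) = 4.
By Bézout, 692·(-29) + 1544·(13) = 4.
Particular solution: (198, -89).
General solution: x = 198 + 386t, y = -89 - 173t for integer t.
-826 ≤ 198 + 386t ≤ 649 gives t ∈ [-2, 1], which is 4 values.

4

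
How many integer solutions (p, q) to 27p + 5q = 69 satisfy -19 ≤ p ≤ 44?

gcd(27, 5) = 1  (27 = 5×5 + 2, 5 = 2×2 + 1, 2 = 2×1).
Back-substituting, 27×(-2) + 5×(11) = 1.
Scale by 69: particular solution (-138, 759); reduce p mod 5: (2, 3).
General solution: p = 2 + 5t, q = 3 - 27t for integer t.
-19 ≤ 2 + 5t ≤ 44 gives t ∈ [-4, 8], which is 13 values.

13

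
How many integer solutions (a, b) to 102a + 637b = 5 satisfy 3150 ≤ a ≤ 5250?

3

gcd(637, 102) = 1.
By Bézout, 102*(-306) + 637*(49) = 1.
Particular solution: (381, -61).
General solution: a = 381 + 637t, b = -61 - 102t for integer t.
3150 ≤ 381 + 637t ≤ 5250 gives t ∈ [5, 7], which is 3 values.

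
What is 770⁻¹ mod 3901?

gcd(3901, 770):
  3901 = 5×770 + 51
  770 = 15×51 + 5
  51 = 10×5 + 1
  5 = 5×1
so gcd(3901, 770) = 1.
Back-substitute for Bézout coefficients:
  1 = 51 - 10×5
  ... = 770×(-765) + 3901×(151)
So 770×-765 ≡ 1 (mod 3901), and -765 mod 3901 = 3136.

3136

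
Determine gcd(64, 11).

gcd(64, 11):
  64 = 5×11 + 9
  11 = 1×9 + 2
  9 = 4×2 + 1
  2 = 2×1
so gcd(64, 11) = 1.

1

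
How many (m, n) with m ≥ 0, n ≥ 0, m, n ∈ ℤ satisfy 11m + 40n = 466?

gcd(40, 11) = 1.
By Bézout, 11·(11) + 40·(-3) = 1.
One solution: (6, 10).
General: m = 6 + 40t, n = 10 - 11t.
m ≥ 0 ⇒ t ≥ 0; n ≥ 0 ⇒ t ≤ 0. So t ∈ [0, 0]: 1 solution.

1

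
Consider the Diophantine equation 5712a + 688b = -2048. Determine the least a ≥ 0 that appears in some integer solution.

gcd(5712, 688):
  5712 = 8*688 + 208
  688 = 3*208 + 64
  208 = 3*64 + 16
  64 = 4*16
so gcd(5712, 688) = 16.
16 divides -2048, so solutions exist.
Back-substitute for Bézout coefficients:
  16 = 208 - 3*64
  ... = 5712*(10) + 688*(-83)
Scale by -2048/16 = -128: (a₀, b₀) = (-1280, 10624).
General solution: a = -1280 + 43t, b = 10624 - 357t for integer t.
a ≥ 0: smallest is -1280 mod 43 = 10 (at t = 30), with b = -86.

10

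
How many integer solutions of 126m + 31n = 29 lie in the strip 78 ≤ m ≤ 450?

12

gcd(126, 31):
  126 = 4*31 + 2
  31 = 15*2 + 1
  2 = 2*1
so gcd(126, 31) = 1.
Back-substitute for Bézout coefficients:
  1 = 31 - 15*2
  ... = 126*(-15) + 31*(61)
Scale by 29: particular solution (-435, 1769); reduce m mod 31: (30, -121).
General solution: m = 30 + 31t, n = -121 - 126t for integer t.
78 ≤ 30 + 31t ≤ 450 gives t ∈ [2, 13], which is 12 values.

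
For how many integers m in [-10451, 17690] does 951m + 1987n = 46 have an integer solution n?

gcd(1987, 951):
  1987 = 2×951 + 85
  951 = 11×85 + 16
  85 = 5×16 + 5
  16 = 3×5 + 1
  5 = 5×1
so gcd(1987, 951) = 1.
Back-substitute for Bézout coefficients:
  1 = 16 - 3×5
  ... = 951×(374) + 1987×(-179)
Scale by 46: particular solution (17204, -8234); reduce m mod 1987: (1308, -626).
General solution: m = 1308 + 1987t, n = -626 - 951t for integer t.
-10451 ≤ 1308 + 1987t ≤ 17690 gives t ∈ [-5, 8], which is 14 values.

14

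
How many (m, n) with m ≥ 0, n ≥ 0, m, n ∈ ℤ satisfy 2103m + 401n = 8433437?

gcd(2103, 401):
  2103 = 5·401 + 98
  401 = 4·98 + 9
  98 = 10·9 + 8
  9 = 1·8 + 1
  8 = 8·1
so gcd(2103, 401) = 1.
Back-substitute for Bézout coefficients:
  1 = 9 - 1·8
  ... = 2103·(-45) + 401·(236)
Scale by 8433437: one solution is (-379504665, 1990291132). Reduce m mod 401: (131, 20344).
General: m = 131 + 401t, n = 20344 - 2103t.
m ≥ 0 ⇒ t ≥ 0; n ≥ 0 ⇒ t ≤ 9. So t ∈ [0, 9]: 10 solutions.

10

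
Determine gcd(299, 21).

gcd(299, 21):
  299 = 14*21 + 5
  21 = 4*5 + 1
  5 = 5*1
so gcd(299, 21) = 1.

1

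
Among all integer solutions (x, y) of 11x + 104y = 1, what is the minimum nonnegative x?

19

gcd(104, 11) = 1.
1 divides 1, so solutions exist.
By Bézout, 11×(19) + 104×(-2) = 1.
Scale by 1/1 = 1: (x₀, y₀) = (19, -2).
General solution: x = 19 + 104t, y = -2 - 11t for integer t.
x ≥ 0: smallest is 19 mod 104 = 19 (at t = 0), with y = -2.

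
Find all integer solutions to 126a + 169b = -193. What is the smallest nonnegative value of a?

32

gcd(169, 126) = 1.
1 divides -193, so solutions exist.
By Bézout, 126·(55) + 169·(-41) = 1.
Scale by -193/1 = -193: (a₀, b₀) = (-10615, 7913).
General solution: a = -10615 + 169t, b = 7913 - 126t for integer t.
a ≥ 0: smallest is -10615 mod 169 = 32 (at t = 63), with b = -25.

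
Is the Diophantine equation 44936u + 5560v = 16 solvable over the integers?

yes

gcd(44936, 5560):
  44936 = 8*5560 + 456
  5560 = 12*456 + 88
  456 = 5*88 + 16
  88 = 5*16 + 8
  16 = 2*8
so gcd(44936, 5560) = 8.
8 divides 16, so integer solutions exist.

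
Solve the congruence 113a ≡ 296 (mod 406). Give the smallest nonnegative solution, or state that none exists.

114

gcd(406, 113) = 1  (406 = 3·113 + 67, 113 = 1·67 + 46, 67 = 1·46 + 21, 46 = 2·21 + 4, 21 = 5·4 + 1, 4 = 4·1).
1 divides 296, so solutions exist.
Back-substituting, 113·(-97) + 406·(27) = 1.
So 113·(-97) ≡ 1 (mod 406); multiply by 296: a ≡ -28712 (mod 406).
Smallest nonnegative: a = -28712 mod 406 = 114.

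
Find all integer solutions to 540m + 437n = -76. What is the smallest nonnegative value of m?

gcd(540, 437):
  540 = 1×437 + 103
  437 = 4×103 + 25
  103 = 4×25 + 3
  25 = 8×3 + 1
  3 = 3×1
so gcd(540, 437) = 1.
1 divides -76, so solutions exist.
Back-substitute for Bézout coefficients:
  1 = 25 - 8×3
  ... = 540×(-140) + 437×(173)
Scale by -76/1 = -76: (m₀, n₀) = (10640, -13148).
General solution: m = 10640 + 437t, n = -13148 - 540t for integer t.
m ≥ 0: smallest is 10640 mod 437 = 152 (at t = -24), with n = -188.

152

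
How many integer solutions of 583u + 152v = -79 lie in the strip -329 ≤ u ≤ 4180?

30

gcd(583, 152):
  583 = 3*152 + 127
  152 = 1*127 + 25
  127 = 5*25 + 2
  25 = 12*2 + 1
  2 = 2*1
so gcd(583, 152) = 1.
Back-substitute for Bézout coefficients:
  1 = 25 - 12*2
  ... = 583*(-73) + 152*(280)
Scale by -79: particular solution (5767, -22120); reduce u mod 152: (143, -549).
General solution: u = 143 + 152t, v = -549 - 583t for integer t.
-329 ≤ 143 + 152t ≤ 4180 gives t ∈ [-3, 26], which is 30 values.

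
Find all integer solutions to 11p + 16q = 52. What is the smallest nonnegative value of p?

gcd(16, 11) = 1.
1 divides 52, so solutions exist.
By Bézout, 11*(3) + 16*(-2) = 1.
Scale by 52/1 = 52: (p₀, q₀) = (156, -104).
General solution: p = 156 + 16t, q = -104 - 11t for integer t.
p ≥ 0: smallest is 156 mod 16 = 12 (at t = -9), with q = -5.

12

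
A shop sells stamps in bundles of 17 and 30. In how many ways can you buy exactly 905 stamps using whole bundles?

1

Need nonnegative integers with 17j + 30k = 905.
gcd(17, 30) = 1, and 17·(-7) + 30·(4) = 1.
So (j₀, k₀) = (-6335, 3620); general j = -6335 + 30t, k = 3620 - 17t.
j ≥ 0 ⇒ t ≥ 212; k ≥ 0 ⇒ t ≤ 212. That's 1 value of t.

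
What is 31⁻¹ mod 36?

gcd(36, 31) = 1  (36 = 1×31 + 5, 31 = 6×5 + 1, 5 = 5×1).
Back-substituting, 31×(7) + 36×(-6) = 1.
So 31×7 ≡ 1 (mod 36), and 7 mod 36 = 7.

7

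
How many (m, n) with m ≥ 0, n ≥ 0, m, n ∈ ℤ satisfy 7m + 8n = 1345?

gcd(8, 7) = 1  (8 = 1·7 + 1, 7 = 7·1).
Back-substituting, 7·(-1) + 8·(1) = 1.
Scale by 1345: one solution is (-1345, 1345). Reduce m mod 8: (7, 162).
General: m = 7 + 8t, n = 162 - 7t.
m ≥ 0 ⇒ t ≥ 0; n ≥ 0 ⇒ t ≤ 23. So t ∈ [0, 23]: 24 solutions.

24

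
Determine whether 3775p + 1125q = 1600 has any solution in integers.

gcd(3775, 1125) = 25  (3775 = 3*1125 + 400, 1125 = 2*400 + 325, 400 = 1*325 + 75, 325 = 4*75 + 25, 75 = 3*25).
25 divides 1600, so integer solutions exist.

yes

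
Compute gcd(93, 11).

gcd(93, 11):
  93 = 8×11 + 5
  11 = 2×5 + 1
  5 = 5×1
so gcd(93, 11) = 1.

1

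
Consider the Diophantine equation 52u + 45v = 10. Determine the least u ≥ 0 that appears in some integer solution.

gcd(52, 45):
  52 = 1×45 + 7
  45 = 6×7 + 3
  7 = 2×3 + 1
  3 = 3×1
so gcd(52, 45) = 1.
1 divides 10, so solutions exist.
Back-substitute for Bézout coefficients:
  1 = 7 - 2×3
  ... = 52×(13) + 45×(-15)
Scale by 10/1 = 10: (u₀, v₀) = (130, -150).
General solution: u = 130 + 45t, v = -150 - 52t for integer t.
u ≥ 0: smallest is 130 mod 45 = 40 (at t = -2), with v = -46.

40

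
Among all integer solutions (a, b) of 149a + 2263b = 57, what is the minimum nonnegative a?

gcd(2263, 149):
  2263 = 15·149 + 28
  149 = 5·28 + 9
  28 = 3·9 + 1
  9 = 9·1
so gcd(2263, 149) = 1.
1 divides 57, so solutions exist.
Back-substitute for Bézout coefficients:
  1 = 28 - 3·9
  ... = 149·(-243) + 2263·(16)
Scale by 57/1 = 57: (a₀, b₀) = (-13851, 912).
General solution: a = -13851 + 2263t, b = 912 - 149t for integer t.
a ≥ 0: smallest is -13851 mod 2263 = 1990 (at t = 7), with b = -131.

1990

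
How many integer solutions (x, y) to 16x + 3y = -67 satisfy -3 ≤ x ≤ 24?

gcd(16, 3) = 1  (16 = 5·3 + 1, 3 = 3·1).
Back-substituting, 16·(1) + 3·(-5) = 1.
Scale by -67: particular solution (-67, 335); reduce x mod 3: (2, -33).
General solution: x = 2 + 3t, y = -33 - 16t for integer t.
-3 ≤ 2 + 3t ≤ 24 gives t ∈ [-1, 7], which is 9 values.

9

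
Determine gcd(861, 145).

gcd(861, 145):
  861 = 5·145 + 136
  145 = 1·136 + 9
  136 = 15·9 + 1
  9 = 9·1
so gcd(861, 145) = 1.

1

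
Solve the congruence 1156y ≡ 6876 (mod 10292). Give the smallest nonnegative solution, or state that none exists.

gcd(10292, 1156):
  10292 = 8×1156 + 1044
  1156 = 1×1044 + 112
  1044 = 9×112 + 36
  112 = 3×36 + 4
  36 = 9×4
so gcd(10292, 1156) = 4.
4 divides 6876, so solutions exist.
Back-substitute for Bézout coefficients:
  4 = 112 - 3×36
  ... = 1156×(276) + 10292×(-31)
So 1156×(276) ≡ 4 (mod 10292); multiply by 1719: y ≡ 474444 (mod 2573).
Smallest nonnegative: y = 474444 mod 2573 = 1012.

1012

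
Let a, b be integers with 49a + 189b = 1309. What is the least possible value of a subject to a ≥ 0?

gcd(189, 49):
  189 = 3*49 + 42
  49 = 1*42 + 7
  42 = 6*7
so gcd(189, 49) = 7.
7 divides 1309, so solutions exist.
Back-substitute for Bézout coefficients:
  7 = 49 - 1*42
  ... = 49*(4) + 189*(-1)
Scale by 1309/7 = 187: (a₀, b₀) = (748, -187).
General solution: a = 748 + 27t, b = -187 - 7t for integer t.
a ≥ 0: smallest is 748 mod 27 = 19 (at t = -27), with b = 2.

19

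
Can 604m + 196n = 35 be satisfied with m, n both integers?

gcd(604, 196):
  604 = 3·196 + 16
  196 = 12·16 + 4
  16 = 4·4
so gcd(604, 196) = 4.
4 does not divide 35 (remainder 3), so no integer solutions.

no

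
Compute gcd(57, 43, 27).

1

gcd(57, 43) = 1.
gcd(1, 27) = 1.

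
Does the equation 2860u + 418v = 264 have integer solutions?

yes

gcd(2860, 418) = 22  (2860 = 6·418 + 352, 418 = 1·352 + 66, 352 = 5·66 + 22, 66 = 3·22).
22 divides 264, so integer solutions exist.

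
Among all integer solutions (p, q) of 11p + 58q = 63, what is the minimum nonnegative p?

11

gcd(58, 11):
  58 = 5*11 + 3
  11 = 3*3 + 2
  3 = 1*2 + 1
  2 = 2*1
so gcd(58, 11) = 1.
1 divides 63, so solutions exist.
Back-substitute for Bézout coefficients:
  1 = 3 - 1*2
  ... = 11*(-21) + 58*(4)
Scale by 63/1 = 63: (p₀, q₀) = (-1323, 252).
General solution: p = -1323 + 58t, q = 252 - 11t for integer t.
p ≥ 0: smallest is -1323 mod 58 = 11 (at t = 23), with q = -1.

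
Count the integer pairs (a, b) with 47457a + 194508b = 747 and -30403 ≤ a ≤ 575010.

gcd(194508, 47457) = 9  (194508 = 4*47457 + 4680, 47457 = 10*4680 + 657, 4680 = 7*657 + 81, 657 = 8*81 + 9, 81 = 9*9).
Back-substituting, 47457*(2369) + 194508*(-578) = 9.
Scale by 83: particular solution (196627, -47974); reduce a mod 21612: (2119, -517).
General solution: a = 2119 + 21612t, b = -517 - 5273t for integer t.
-30403 ≤ 2119 + 21612t ≤ 575010 gives t ∈ [-1, 26], which is 28 values.

28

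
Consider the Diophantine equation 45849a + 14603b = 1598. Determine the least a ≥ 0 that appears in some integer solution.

101

gcd(45849, 14603):
  45849 = 3×14603 + 2040
  14603 = 7×2040 + 323
  2040 = 6×323 + 102
  323 = 3×102 + 17
  102 = 6×17
so gcd(45849, 14603) = 17.
17 divides 1598, so solutions exist.
Back-substitute for Bézout coefficients:
  17 = 323 - 3×102
  ... = 45849×(-136) + 14603×(427)
Scale by 1598/17 = 94: (a₀, b₀) = (-12784, 40138).
General solution: a = -12784 + 859t, b = 40138 - 2697t for integer t.
a ≥ 0: smallest is -12784 mod 859 = 101 (at t = 15), with b = -317.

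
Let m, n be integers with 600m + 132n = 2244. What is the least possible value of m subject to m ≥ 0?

0

gcd(600, 132) = 12  (600 = 4*132 + 72, 132 = 1*72 + 60, 72 = 1*60 + 12, 60 = 5*12).
12 divides 2244, so solutions exist.
Back-substituting, 600*(2) + 132*(-9) = 12.
Scale by 2244/12 = 187: (m₀, n₀) = (374, -1683).
General solution: m = 374 + 11t, n = -1683 - 50t for integer t.
m ≥ 0: smallest is 374 mod 11 = 0 (at t = -34), with n = 17.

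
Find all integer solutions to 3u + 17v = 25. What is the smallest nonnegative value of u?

gcd(17, 3):
  17 = 5*3 + 2
  3 = 1*2 + 1
  2 = 2*1
so gcd(17, 3) = 1.
1 divides 25, so solutions exist.
Back-substitute for Bézout coefficients:
  1 = 3 - 1*2
  ... = 3*(6) + 17*(-1)
Scale by 25/1 = 25: (u₀, v₀) = (150, -25).
General solution: u = 150 + 17t, v = -25 - 3t for integer t.
u ≥ 0: smallest is 150 mod 17 = 14 (at t = -8), with v = -1.

14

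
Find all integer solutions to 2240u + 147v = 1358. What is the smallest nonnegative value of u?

1

gcd(2240, 147):
  2240 = 15·147 + 35
  147 = 4·35 + 7
  35 = 5·7
so gcd(2240, 147) = 7.
7 divides 1358, so solutions exist.
Back-substitute for Bézout coefficients:
  7 = 147 - 4·35
  ... = 2240·(-4) + 147·(61)
Scale by 1358/7 = 194: (u₀, v₀) = (-776, 11834).
General solution: u = -776 + 21t, v = 11834 - 320t for integer t.
u ≥ 0: smallest is -776 mod 21 = 1 (at t = 37), with v = -6.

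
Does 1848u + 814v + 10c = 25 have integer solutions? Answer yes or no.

no

gcd(1848, 814) = 22  (1848 = 2·814 + 220, 814 = 3·220 + 154, 220 = 1·154 + 66, 154 = 2·66 + 22, 66 = 3·22).
gcd(22, 10) = 2.
2 does not divide 25 (remainder 1), so no integer solutions.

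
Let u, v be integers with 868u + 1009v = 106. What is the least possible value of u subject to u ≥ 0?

gcd(1009, 868):
  1009 = 1×868 + 141
  868 = 6×141 + 22
  141 = 6×22 + 9
  22 = 2×9 + 4
  9 = 2×4 + 1
  4 = 4×1
so gcd(1009, 868) = 1.
1 divides 106, so solutions exist.
Back-substitute for Bézout coefficients:
  1 = 9 - 2×4
  ... = 868×(-229) + 1009×(197)
Scale by 106/1 = 106: (u₀, v₀) = (-24274, 20882).
General solution: u = -24274 + 1009t, v = 20882 - 868t for integer t.
u ≥ 0: smallest is -24274 mod 1009 = 951 (at t = 25), with v = -818.

951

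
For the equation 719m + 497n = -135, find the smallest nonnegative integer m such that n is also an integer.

127

gcd(719, 497):
  719 = 1×497 + 222
  497 = 2×222 + 53
  222 = 4×53 + 10
  53 = 5×10 + 3
  10 = 3×3 + 1
  3 = 3×1
so gcd(719, 497) = 1.
1 divides -135, so solutions exist.
Back-substitute for Bézout coefficients:
  1 = 10 - 3×3
  ... = 719×(150) + 497×(-217)
Scale by -135/1 = -135: (m₀, n₀) = (-20250, 29295).
General solution: m = -20250 + 497t, n = 29295 - 719t for integer t.
m ≥ 0: smallest is -20250 mod 497 = 127 (at t = 41), with n = -184.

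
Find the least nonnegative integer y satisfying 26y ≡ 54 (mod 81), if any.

gcd(81, 26):
  81 = 3×26 + 3
  26 = 8×3 + 2
  3 = 1×2 + 1
  2 = 2×1
so gcd(81, 26) = 1.
1 divides 54, so solutions exist.
Back-substitute for Bézout coefficients:
  1 = 3 - 1×2
  ... = 26×(-28) + 81×(9)
So 26×(-28) ≡ 1 (mod 81); multiply by 54: y ≡ -1512 (mod 81).
Smallest nonnegative: y = -1512 mod 81 = 27.

27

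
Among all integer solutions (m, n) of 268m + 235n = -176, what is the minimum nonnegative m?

gcd(268, 235) = 1.
1 divides -176, so solutions exist.
By Bézout, 268×(57) + 235×(-65) = 1.
Scale by -176/1 = -176: (m₀, n₀) = (-10032, 11440).
General solution: m = -10032 + 235t, n = 11440 - 268t for integer t.
m ≥ 0: smallest is -10032 mod 235 = 73 (at t = 43), with n = -84.

73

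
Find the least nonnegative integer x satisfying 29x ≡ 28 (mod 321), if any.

gcd(321, 29) = 1  (321 = 11×29 + 2, 29 = 14×2 + 1, 2 = 2×1).
1 divides 28, so solutions exist.
Back-substituting, 29×(155) + 321×(-14) = 1.
So 29×(155) ≡ 1 (mod 321); multiply by 28: x ≡ 4340 (mod 321).
Smallest nonnegative: x = 4340 mod 321 = 167.

167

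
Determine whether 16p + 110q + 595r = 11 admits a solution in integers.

yes

gcd(110, 16) = 2.
gcd(2, 595) = 1.
1 divides 11, so integer solutions exist.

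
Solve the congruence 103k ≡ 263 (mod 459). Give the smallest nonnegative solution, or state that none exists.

212

gcd(459, 103) = 1  (459 = 4*103 + 47, 103 = 2*47 + 9, 47 = 5*9 + 2, 9 = 4*2 + 1, 2 = 2*1).
1 divides 263, so solutions exist.
Back-substituting, 103*(205) + 459*(-46) = 1.
So 103*(205) ≡ 1 (mod 459); multiply by 263: k ≡ 53915 (mod 459).
Smallest nonnegative: k = 53915 mod 459 = 212.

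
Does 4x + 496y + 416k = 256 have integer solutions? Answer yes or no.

gcd(496, 4) = 4  (496 = 124·4).
gcd(4, 416) = 4.
4 divides 256, so integer solutions exist.

yes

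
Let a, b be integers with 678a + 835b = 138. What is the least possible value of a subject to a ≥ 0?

gcd(835, 678) = 1.
1 divides 138, so solutions exist.
By Bézout, 678×(117) + 835×(-95) = 1.
Scale by 138/1 = 138: (a₀, b₀) = (16146, -13110).
General solution: a = 16146 + 835t, b = -13110 - 678t for integer t.
a ≥ 0: smallest is 16146 mod 835 = 281 (at t = -19), with b = -228.

281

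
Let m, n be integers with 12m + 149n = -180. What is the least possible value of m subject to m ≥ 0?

134

gcd(149, 12):
  149 = 12·12 + 5
  12 = 2·5 + 2
  5 = 2·2 + 1
  2 = 2·1
so gcd(149, 12) = 1.
1 divides -180, so solutions exist.
Back-substitute for Bézout coefficients:
  1 = 5 - 2·2
  ... = 12·(-62) + 149·(5)
Scale by -180/1 = -180: (m₀, n₀) = (11160, -900).
General solution: m = 11160 + 149t, n = -900 - 12t for integer t.
m ≥ 0: smallest is 11160 mod 149 = 134 (at t = -74), with n = -12.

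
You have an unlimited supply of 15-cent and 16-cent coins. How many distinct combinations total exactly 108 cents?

1

Need nonnegative integers with 15j + 16k = 108.
gcd(15, 16) = 1, and 15·(-1) + 16·(1) = 1.
So (j₀, k₀) = (-108, 108); general j = -108 + 16t, k = 108 - 15t.
j ≥ 0 ⇒ t ≥ 7; k ≥ 0 ⇒ t ≤ 7. That's 1 value of t.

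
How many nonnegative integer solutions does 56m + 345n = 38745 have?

2

gcd(345, 56):
  345 = 6×56 + 9
  56 = 6×9 + 2
  9 = 4×2 + 1
  2 = 2×1
so gcd(345, 56) = 1.
Back-substitute for Bézout coefficients:
  1 = 9 - 4×2
  ... = 56×(-154) + 345×(25)
Scale by 38745: one solution is (-5966730, 968625). Reduce m mod 345: (45, 105).
General: m = 45 + 345t, n = 105 - 56t.
m ≥ 0 ⇒ t ≥ 0; n ≥ 0 ⇒ t ≤ 1. So t ∈ [0, 1]: 2 solutions.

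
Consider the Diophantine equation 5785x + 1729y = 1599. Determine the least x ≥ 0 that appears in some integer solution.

gcd(5785, 1729) = 13.
13 divides 1599, so solutions exist.
By Bézout, 5785*(-26) + 1729*(87) = 13.
Scale by 1599/13 = 123: (x₀, y₀) = (-3198, 10701).
General solution: x = -3198 + 133t, y = 10701 - 445t for integer t.
x ≥ 0: smallest is -3198 mod 133 = 127 (at t = 25), with y = -424.

127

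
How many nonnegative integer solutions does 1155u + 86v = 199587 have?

2

gcd(1155, 86):
  1155 = 13·86 + 37
  86 = 2·37 + 12
  37 = 3·12 + 1
  12 = 12·1
so gcd(1155, 86) = 1.
Back-substitute for Bézout coefficients:
  1 = 37 - 3·12
  ... = 1155·(7) + 86·(-94)
Scale by 199587: one solution is (1397109, -18761178). Reduce u mod 86: (39, 1797).
General: u = 39 + 86t, v = 1797 - 1155t.
u ≥ 0 ⇒ t ≥ 0; v ≥ 0 ⇒ t ≤ 1. So t ∈ [0, 1]: 2 solutions.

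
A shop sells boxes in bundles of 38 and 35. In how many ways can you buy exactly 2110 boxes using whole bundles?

2

Need nonnegative integers with 38j + 35k = 2110.
gcd(38, 35) = 1, and 38·(12) + 35·(-13) = 1.
So (j₀, k₀) = (25320, -27430); general j = 25320 + 35t, k = -27430 - 38t.
j ≥ 0 ⇒ t ≥ -723; k ≥ 0 ⇒ t ≤ -722. That's 2 values of t.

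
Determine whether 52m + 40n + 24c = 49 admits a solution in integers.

gcd(52, 40):
  52 = 1×40 + 12
  40 = 3×12 + 4
  12 = 3×4
so gcd(52, 40) = 4.
gcd(4, 24) = 4.
4 does not divide 49 (remainder 1), so no integer solutions.

no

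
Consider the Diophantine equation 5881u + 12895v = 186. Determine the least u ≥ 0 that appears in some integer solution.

gcd(12895, 5881):
  12895 = 2*5881 + 1133
  5881 = 5*1133 + 216
  1133 = 5*216 + 53
  216 = 4*53 + 4
  53 = 13*4 + 1
  4 = 4*1
so gcd(12895, 5881) = 1.
1 divides 186, so solutions exist.
Back-substitute for Bézout coefficients:
  1 = 53 - 13*4
  ... = 5881*(-3164) + 12895*(1443)
Scale by 186/1 = 186: (u₀, v₀) = (-588504, 268398).
General solution: u = -588504 + 12895t, v = 268398 - 5881t for integer t.
u ≥ 0: smallest is -588504 mod 12895 = 4666 (at t = 46), with v = -2128.

4666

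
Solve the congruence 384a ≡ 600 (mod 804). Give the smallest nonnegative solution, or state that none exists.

56

gcd(804, 384) = 12.
12 divides 600, so solutions exist.
By Bézout, 384·(-23) + 804·(11) = 12.
So 384·(-23) ≡ 12 (mod 804); multiply by 50: a ≡ -1150 (mod 67).
Smallest nonnegative: a = -1150 mod 67 = 56.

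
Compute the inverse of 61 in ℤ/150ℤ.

91

gcd(150, 61):
  150 = 2·61 + 28
  61 = 2·28 + 5
  28 = 5·5 + 3
  5 = 1·3 + 2
  3 = 1·2 + 1
  2 = 2·1
so gcd(150, 61) = 1.
Back-substitute for Bézout coefficients:
  1 = 3 - 1·2
  ... = 61·(-59) + 150·(24)
So 61·-59 ≡ 1 (mod 150), and -59 mod 150 = 91.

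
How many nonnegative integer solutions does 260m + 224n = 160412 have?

11

gcd(260, 224) = 4.
By Bézout, 260·(25) + 224·(-29) = 4.
One solution: (7, 708).
General: m = 7 + 56t, n = 708 - 65t.
m ≥ 0 ⇒ t ≥ 0; n ≥ 0 ⇒ t ≤ 10. So t ∈ [0, 10]: 11 solutions.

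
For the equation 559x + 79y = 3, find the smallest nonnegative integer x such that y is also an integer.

40

gcd(559, 79) = 1  (559 = 7×79 + 6, 79 = 13×6 + 1, 6 = 6×1).
1 divides 3, so solutions exist.
Back-substituting, 559×(-13) + 79×(92) = 1.
Scale by 3/1 = 3: (x₀, y₀) = (-39, 276).
General solution: x = -39 + 79t, y = 276 - 559t for integer t.
x ≥ 0: smallest is -39 mod 79 = 40 (at t = 1), with y = -283.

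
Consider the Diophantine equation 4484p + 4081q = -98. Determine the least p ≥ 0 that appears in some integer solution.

gcd(4484, 4081) = 1.
1 divides -98, so solutions exist.
By Bézout, 4484×(800) + 4081×(-879) = 1.
Scale by -98/1 = -98: (p₀, q₀) = (-78400, 86142).
General solution: p = -78400 + 4081t, q = 86142 - 4484t for integer t.
p ≥ 0: smallest is -78400 mod 4081 = 3220 (at t = 20), with q = -3538.

3220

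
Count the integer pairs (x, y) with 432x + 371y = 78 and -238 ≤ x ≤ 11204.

gcd(432, 371) = 1  (432 = 1*371 + 61, 371 = 6*61 + 5, 61 = 12*5 + 1, 5 = 5*1).
Back-substituting, 432*(73) + 371*(-85) = 1.
Scale by 78: particular solution (5694, -6630); reduce x mod 371: (129, -150).
General solution: x = 129 + 371t, y = -150 - 432t for integer t.
-238 ≤ 129 + 371t ≤ 11204 gives t ∈ [0, 29], which is 30 values.

30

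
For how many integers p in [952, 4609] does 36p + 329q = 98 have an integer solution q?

11

gcd(329, 36):
  329 = 9×36 + 5
  36 = 7×5 + 1
  5 = 5×1
so gcd(329, 36) = 1.
Back-substitute for Bézout coefficients:
  1 = 36 - 7×5
  ... = 36×(64) + 329×(-7)
Scale by 98: particular solution (6272, -686); reduce p mod 329: (21, -2).
General solution: p = 21 + 329t, q = -2 - 36t for integer t.
952 ≤ 21 + 329t ≤ 4609 gives t ∈ [3, 13], which is 11 values.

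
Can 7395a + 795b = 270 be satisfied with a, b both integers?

gcd(7395, 795):
  7395 = 9×795 + 240
  795 = 3×240 + 75
  240 = 3×75 + 15
  75 = 5×15
so gcd(7395, 795) = 15.
15 divides 270, so integer solutions exist.

yes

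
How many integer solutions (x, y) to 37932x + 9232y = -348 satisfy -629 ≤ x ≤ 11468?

gcd(37932, 9232) = 4.
By Bézout, 37932·(-377) + 9232·(1549) = 4.
Particular solution: (487, -2001).
General solution: x = 487 + 2308t, y = -2001 - 9483t for integer t.
-629 ≤ 487 + 2308t ≤ 11468 gives t ∈ [0, 4], which is 5 values.

5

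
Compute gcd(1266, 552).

6

gcd(1266, 552) = 6  (1266 = 2*552 + 162, 552 = 3*162 + 66, 162 = 2*66 + 30, 66 = 2*30 + 6, 30 = 5*6).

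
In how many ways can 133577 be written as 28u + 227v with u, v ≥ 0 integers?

21

gcd(227, 28) = 1  (227 = 8*28 + 3, 28 = 9*3 + 1, 3 = 3*1).
Back-substituting, 28*(73) + 227*(-9) = 1.
Scale by 133577: one solution is (9751121, -1202193). Reduce u mod 227: (109, 575).
General: u = 109 + 227t, v = 575 - 28t.
u ≥ 0 ⇒ t ≥ 0; v ≥ 0 ⇒ t ≤ 20. So t ∈ [0, 20]: 21 solutions.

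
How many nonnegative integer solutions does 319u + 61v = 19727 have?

1

gcd(319, 61):
  319 = 5·61 + 14
  61 = 4·14 + 5
  14 = 2·5 + 4
  5 = 1·4 + 1
  4 = 4·1
so gcd(319, 61) = 1.
Back-substitute for Bézout coefficients:
  1 = 5 - 1·4
  ... = 319·(-13) + 61·(68)
Scale by 19727: one solution is (-256451, 1341436). Reduce u mod 61: (54, 41).
General: u = 54 + 61t, v = 41 - 319t.
u ≥ 0 ⇒ t ≥ 0; v ≥ 0 ⇒ t ≤ 0. So t ∈ [0, 0]: 1 solution.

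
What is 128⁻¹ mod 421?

gcd(421, 128) = 1.
By Bézout, 128*(-148) + 421*(45) = 1.
So 128*-148 ≡ 1 (mod 421), and -148 mod 421 = 273.

273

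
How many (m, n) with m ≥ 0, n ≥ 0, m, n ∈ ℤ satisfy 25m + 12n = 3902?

gcd(25, 12):
  25 = 2×12 + 1
  12 = 12×1
so gcd(25, 12) = 1.
Back-substitute for Bézout coefficients:
  1 = 25 - 2×12
  ... = 25×(1) + 12×(-2)
Scale by 3902: one solution is (3902, -7804). Reduce m mod 12: (2, 321).
General: m = 2 + 12t, n = 321 - 25t.
m ≥ 0 ⇒ t ≥ 0; n ≥ 0 ⇒ t ≤ 12. So t ∈ [0, 12]: 13 solutions.

13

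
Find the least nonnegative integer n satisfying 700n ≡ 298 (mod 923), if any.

gcd(923, 700) = 1.
1 divides 298, so solutions exist.
By Bézout, 700*(149) + 923*(-113) = 1.
So 700*(149) ≡ 1 (mod 923); multiply by 298: n ≡ 44402 (mod 923).
Smallest nonnegative: n = 44402 mod 923 = 98.

98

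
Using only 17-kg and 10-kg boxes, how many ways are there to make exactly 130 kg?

Need nonnegative integers with 17j + 10k = 130.
gcd(17, 10) = 1, and 17·(3) + 10·(-5) = 1.
So (j₀, k₀) = (390, -650); general j = 390 + 10t, k = -650 - 17t.
j ≥ 0 ⇒ t ≥ -39; k ≥ 0 ⇒ t ≤ -39. That's 1 value of t.

1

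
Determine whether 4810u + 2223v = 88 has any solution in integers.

gcd(4810, 2223) = 13.
13 does not divide 88 (remainder 10), so no integer solutions.

no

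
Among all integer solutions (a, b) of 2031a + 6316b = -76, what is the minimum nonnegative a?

gcd(6316, 2031):
  6316 = 3·2031 + 223
  2031 = 9·223 + 24
  223 = 9·24 + 7
  24 = 3·7 + 3
  7 = 2·3 + 1
  3 = 3·1
so gcd(6316, 2031) = 1.
1 divides -76, so solutions exist.
Back-substitute for Bézout coefficients:
  1 = 7 - 2·3
  ... = 2031·(-1841) + 6316·(592)
Scale by -76/1 = -76: (a₀, b₀) = (139916, -44992).
General solution: a = 139916 + 6316t, b = -44992 - 2031t for integer t.
a ≥ 0: smallest is 139916 mod 6316 = 964 (at t = -22), with b = -310.

964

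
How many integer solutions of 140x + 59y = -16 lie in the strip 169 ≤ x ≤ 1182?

gcd(140, 59) = 1  (140 = 2*59 + 22, 59 = 2*22 + 15, 22 = 1*15 + 7, 15 = 2*7 + 1, 7 = 7*1).
Back-substituting, 140*(-8) + 59*(19) = 1.
Scale by -16: particular solution (128, -304); reduce x mod 59: (10, -24).
General solution: x = 10 + 59t, y = -24 - 140t for integer t.
169 ≤ 10 + 59t ≤ 1182 gives t ∈ [3, 19], which is 17 values.

17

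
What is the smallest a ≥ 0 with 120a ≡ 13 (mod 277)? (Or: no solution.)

gcd(277, 120):
  277 = 2*120 + 37
  120 = 3*37 + 9
  37 = 4*9 + 1
  9 = 9*1
so gcd(277, 120) = 1.
1 divides 13, so solutions exist.
Back-substitute for Bézout coefficients:
  1 = 37 - 4*9
  ... = 120*(-30) + 277*(13)
So 120*(-30) ≡ 1 (mod 277); multiply by 13: a ≡ -390 (mod 277).
Smallest nonnegative: a = -390 mod 277 = 164.

164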